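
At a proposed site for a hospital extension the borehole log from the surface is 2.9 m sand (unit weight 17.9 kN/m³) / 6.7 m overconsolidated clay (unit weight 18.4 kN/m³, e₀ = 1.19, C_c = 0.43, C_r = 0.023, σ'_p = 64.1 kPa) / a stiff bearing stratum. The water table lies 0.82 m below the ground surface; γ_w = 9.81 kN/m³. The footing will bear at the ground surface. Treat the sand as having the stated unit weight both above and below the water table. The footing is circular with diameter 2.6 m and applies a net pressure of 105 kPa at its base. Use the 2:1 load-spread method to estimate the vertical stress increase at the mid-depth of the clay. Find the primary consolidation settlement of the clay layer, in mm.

Mid-depth of clay below the ground surface: z = 2.9 + 6.7/2 = 6.25 m.
Total vertical stress at mid-clay: σ_v = 17.9×2.9 + 18.4×3.35 = 113.55 kPa.
Pore pressure: u = 9.81×(6.25 − 0.82) = 53.268 kPa.
Initial effective stress: σ'_0 = σ_v − u = 113.55 − 53.268 = 60.282 kPa.
Stress increase at mid-clay by the 2:1 spreading method:
Δσ ≈ qD²/(D+z)² = 105×2.6²/(2.6+6.25)² = 9.0625 kPa
Final effective stress: σ'_f = 60.282 + 9.0625 = 69.344 kPa.
σ'_f = 69.344 > σ'_p = 64.1 kPa, so the stress path crosses the preconsolidation pressure — recompression up to σ'_p, then virgin compression beyond:
S_c = H/(1+e₀)·[C_r·log₁₀(σ'_p/σ'_0) + C_c·log₁₀(σ'_f/σ'_p)]
    = 6.7/2.19 × [0.023×log₁₀(64.1/60.282) + 0.43×log₁₀(69.344/64.1)]
    = 3.0594 × [0.00061342 + 0.014685] = 0.0468 m

S_c ≈ 46.8 mm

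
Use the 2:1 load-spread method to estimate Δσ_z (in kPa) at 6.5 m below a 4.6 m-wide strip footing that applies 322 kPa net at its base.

By the 2:1 method the load spreads at 1 horizontal : 2 vertical, so at depth z the loaded area has grown by z in each plan dimension:
Δσ = qB/(B+z) = 322×4.6/(4.6+6.5) = 133.44 kPa

Δσ_z ≈ 133 kPa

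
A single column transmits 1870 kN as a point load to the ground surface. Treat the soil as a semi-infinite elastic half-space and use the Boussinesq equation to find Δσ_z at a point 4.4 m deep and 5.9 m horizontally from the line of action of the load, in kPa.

Δσ_z ≈ 3.52 kPa

Boussinesq vertical stress below a point load on an elastic half-space:
Δσ_z = 3P/(2πz²) · [1 + (r/z)²]^(−5/2)
r/z = 5.9/4.4 = 1.3409; [1+(r/z)²]^(−5/2) = 0.07636.
Δσ_z = 3×1870/(2π×4.4²) × 0.07636 = 46.119 × 0.07636 = 3.522 kPa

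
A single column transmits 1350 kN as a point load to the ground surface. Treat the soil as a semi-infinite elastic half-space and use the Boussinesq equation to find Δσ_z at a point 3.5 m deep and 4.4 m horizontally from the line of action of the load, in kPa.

Δσ_z ≈ 4.92 kPa

Boussinesq vertical stress below a point load on an elastic half-space:
Δσ_z = 3P/(2πz²) · [1 + (r/z)²]^(−5/2)
r/z = 4.4/3.5 = 1.2571; [1+(r/z)²]^(−5/2) = 0.093493.
Δσ_z = 3×1350/(2π×3.5²) × 0.093493 = 52.619 × 0.093493 = 4.92 kPa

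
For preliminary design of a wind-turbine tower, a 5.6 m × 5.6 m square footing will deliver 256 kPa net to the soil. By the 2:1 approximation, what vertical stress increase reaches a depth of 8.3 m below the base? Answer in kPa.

Δσ_z ≈ 41.6 kPa

By the 2:1 method the load spreads at 1 horizontal : 2 vertical, so at depth z the loaded area has grown by z in each plan dimension:
Δσ = qBL/((B+z)(L+z)) = 256×5.6×5.6/((5.6+8.3)(5.6+8.3)) = 41.551 kPa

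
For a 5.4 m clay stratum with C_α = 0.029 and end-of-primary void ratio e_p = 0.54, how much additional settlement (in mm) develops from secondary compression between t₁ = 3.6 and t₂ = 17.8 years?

S_s ≈ 70.6 mm

Secondary compression: S_s = C_α·H/(1+e_p)·log₁₀(t₂/t₁)
S_s = 0.029×5.4/(1+0.54)×log₁₀(17.8/3.6)
    = 0.1017 × 0.6941 = 0.07058 m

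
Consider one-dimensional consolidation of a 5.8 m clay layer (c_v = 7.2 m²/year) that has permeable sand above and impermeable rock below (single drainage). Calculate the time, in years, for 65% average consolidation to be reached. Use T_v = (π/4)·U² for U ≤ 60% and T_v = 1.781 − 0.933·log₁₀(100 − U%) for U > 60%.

Drainage path length: H_d = H = 5.8 m (single drainage).
U > 60%: T_v = 1.781 − 0.933·log₁₀(100 − 65) = 0.34038.
t = T_v·H_d²/c_v = 0.34038×5.8²/7.2 = 1.59 years.

t ≈ 1.59 years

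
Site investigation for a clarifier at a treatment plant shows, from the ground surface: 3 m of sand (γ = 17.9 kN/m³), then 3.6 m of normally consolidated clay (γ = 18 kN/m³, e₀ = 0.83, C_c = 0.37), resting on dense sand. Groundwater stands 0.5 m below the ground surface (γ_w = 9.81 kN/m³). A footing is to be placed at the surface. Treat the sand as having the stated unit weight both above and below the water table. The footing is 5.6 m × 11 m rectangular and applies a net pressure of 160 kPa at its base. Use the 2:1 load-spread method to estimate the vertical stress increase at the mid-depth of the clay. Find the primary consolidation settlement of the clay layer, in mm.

S_c ≈ 272 mm

Mid-depth of clay below the ground surface: z = 3 + 3.6/2 = 4.8 m.
Total vertical stress at mid-clay: σ_v = 17.9×3 + 18×1.8 = 86.1 kPa.
Pore pressure: u = 9.81×(4.8 − 0.5) = 42.183 kPa.
Initial effective stress: σ'_0 = σ_v − u = 86.1 − 42.183 = 43.917 kPa.
Stress increase at mid-clay by the 2:1 spreading method:
Δσ = qBL/((B+z)(L+z)) = 160×5.6×11/((5.6+4.8)(11+4.8)) = 59.981 kPa
Final effective stress: σ'_f = σ'_0 + Δσ = 43.917 + 59.981 = 103.9 kPa.
Normally consolidated clay, so the full stress increment lies on the virgin compression line:
S_c = C_c·H/(1+e₀)·log₁₀(σ'_f/σ'_0) = 0.37×3.6/(1+0.83)×log₁₀(103.9/43.917)
    = 0.72787 × 0.37398 = 0.2722 m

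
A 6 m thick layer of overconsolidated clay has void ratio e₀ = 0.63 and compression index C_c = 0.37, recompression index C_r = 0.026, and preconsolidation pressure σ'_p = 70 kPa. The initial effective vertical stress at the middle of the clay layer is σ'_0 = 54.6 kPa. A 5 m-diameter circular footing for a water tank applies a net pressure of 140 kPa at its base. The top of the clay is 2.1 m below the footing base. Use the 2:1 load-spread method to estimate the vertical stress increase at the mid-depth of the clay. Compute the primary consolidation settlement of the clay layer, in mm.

Mid-depth of clay below the footing base: z = 2.1 + 6/2 = 5.1 m.
Stress increase at mid-clay by the 2:1 spreading method:
Δσ ≈ qD²/(D+z)² = 140×5²/(5+5.1)² = 34.31 kPa
Final effective stress: σ'_f = 54.6 + 34.31 = 88.91 kPa.
σ'_f = 88.91 > σ'_p = 70 kPa, so the stress path crosses the preconsolidation pressure — recompression up to σ'_p, then virgin compression beyond:
S_c = H/(1+e₀)·[C_r·log₁₀(σ'_p/σ'_0) + C_c·log₁₀(σ'_f/σ'_p)]
    = 6/1.63 × [0.026×log₁₀(70/54.6) + 0.37×log₁₀(88.91/70)]
    = 3.681 × [0.0028055 + 0.038425] = 0.1518 m

S_c ≈ 152 mm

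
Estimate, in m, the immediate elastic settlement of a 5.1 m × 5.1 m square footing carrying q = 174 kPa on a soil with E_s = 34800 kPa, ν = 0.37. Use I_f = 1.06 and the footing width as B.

S_e ≈ 0.0233 m

Immediate (elastic) settlement: S_e = q·B·(1−ν²)/E_s · I_f.
S_e = 174 × 5.1 × (1 − 0.37²) / 34800 × 1.06
    = 174 × 5.1 × 0.8631 / 34800 × 1.06
    = 0.02333 m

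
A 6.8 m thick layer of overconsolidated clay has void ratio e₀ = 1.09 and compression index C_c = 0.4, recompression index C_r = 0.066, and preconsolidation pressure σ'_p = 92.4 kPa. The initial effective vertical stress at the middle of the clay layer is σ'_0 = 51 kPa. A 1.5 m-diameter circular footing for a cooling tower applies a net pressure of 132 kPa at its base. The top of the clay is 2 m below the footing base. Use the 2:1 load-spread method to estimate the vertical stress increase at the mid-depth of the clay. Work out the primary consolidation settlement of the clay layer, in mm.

Mid-depth of clay below the footing base: z = 2 + 6.8/2 = 5.4 m.
Stress increase at mid-clay by the 2:1 spreading method:
Δσ ≈ qD²/(D+z)² = 132×1.5²/(1.5+5.4)² = 6.2382 kPa
Final effective stress: σ'_f = 51 + 6.2382 = 57.238 kPa.
σ'_f = 57.238 ≤ σ'_p = 92.4 kPa, so the clay remains overconsolidated and only the recompression index applies:
S_c = C_r·H/(1+e₀)·log₁₀(σ'_f/σ'_0) = 0.066×6.8/2.09×log₁₀(57.238/51)
    = 0.21474 × 0.050114 = 0.01076 m

S_c ≈ 10.8 mm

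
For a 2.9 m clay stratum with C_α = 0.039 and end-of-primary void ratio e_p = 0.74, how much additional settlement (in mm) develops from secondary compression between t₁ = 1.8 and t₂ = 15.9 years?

Secondary compression: S_s = C_α·H/(1+e_p)·log₁₀(t₂/t₁)
S_s = 0.039×2.9/(1+0.74)×log₁₀(15.9/1.8)
    = 0.065 × 0.9461 = 0.0615 m

S_s ≈ 61.5 mm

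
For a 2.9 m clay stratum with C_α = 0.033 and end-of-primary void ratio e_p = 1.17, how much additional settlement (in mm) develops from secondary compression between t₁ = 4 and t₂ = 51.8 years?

S_s ≈ 49.1 mm

Secondary compression: S_s = C_α·H/(1+e_p)·log₁₀(t₂/t₁)
S_s = 0.033×2.9/(1+1.17)×log₁₀(51.8/4)
    = 0.0441 × 1.112 = 0.04905 m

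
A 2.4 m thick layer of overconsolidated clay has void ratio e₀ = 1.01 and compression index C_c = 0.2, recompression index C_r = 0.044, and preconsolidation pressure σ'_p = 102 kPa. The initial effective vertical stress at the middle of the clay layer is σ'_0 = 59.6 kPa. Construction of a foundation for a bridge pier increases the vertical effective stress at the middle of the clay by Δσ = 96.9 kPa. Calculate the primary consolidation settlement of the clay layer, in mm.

Final effective stress: σ'_f = 59.6 + 96.9 = 156.5 kPa.
σ'_f = 156.5 > σ'_p = 102 kPa, so the stress path crosses the preconsolidation pressure — recompression up to σ'_p, then virgin compression beyond:
S_c = H/(1+e₀)·[C_r·log₁₀(σ'_p/σ'_0) + C_c·log₁₀(σ'_f/σ'_p)]
    = 2.4/2.01 × [0.044×log₁₀(102/59.6) + 0.2×log₁₀(156.5/102)]
    = 1.194 × [0.010268 + 0.037183] = 0.05666 m

S_c ≈ 56.7 mm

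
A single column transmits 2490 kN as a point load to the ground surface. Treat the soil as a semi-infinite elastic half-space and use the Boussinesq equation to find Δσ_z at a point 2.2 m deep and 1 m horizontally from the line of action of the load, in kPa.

Δσ_z ≈ 154 kPa

Boussinesq vertical stress below a point load on an elastic half-space:
Δσ_z = 3P/(2πz²) · [1 + (r/z)²]^(−5/2)
r/z = 1/2.2 = 0.45455; [1+(r/z)²]^(−5/2) = 0.62529.
Δσ_z = 3×2490/(2π×2.2²) × 0.62529 = 245.64 × 0.62529 = 153.6 kPa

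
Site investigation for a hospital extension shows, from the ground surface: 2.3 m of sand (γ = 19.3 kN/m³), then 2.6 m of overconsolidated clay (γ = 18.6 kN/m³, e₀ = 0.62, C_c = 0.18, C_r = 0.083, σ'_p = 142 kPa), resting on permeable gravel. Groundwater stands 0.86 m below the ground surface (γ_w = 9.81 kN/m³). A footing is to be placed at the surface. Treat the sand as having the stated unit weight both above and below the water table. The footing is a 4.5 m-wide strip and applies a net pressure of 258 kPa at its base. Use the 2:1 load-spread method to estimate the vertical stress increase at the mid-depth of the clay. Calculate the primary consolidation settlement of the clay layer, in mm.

S_c ≈ 104 mm

Mid-depth of clay below the ground surface: z = 2.3 + 2.6/2 = 3.6 m.
Total vertical stress at mid-clay: σ_v = 19.3×2.3 + 18.6×1.3 = 68.57 kPa.
Pore pressure: u = 9.81×(3.6 − 0.86) = 26.879 kPa.
Initial effective stress: σ'_0 = σ_v − u = 68.57 − 26.879 = 41.691 kPa.
Stress increase at mid-clay by the 2:1 spreading method:
Δσ = qB/(B+z) = 258×4.5/(4.5+3.6) = 143.33 kPa
Final effective stress: σ'_f = 41.691 + 143.33 = 185.02 kPa.
σ'_f = 185.02 > σ'_p = 142 kPa, so the stress path crosses the preconsolidation pressure — recompression up to σ'_p, then virgin compression beyond:
S_c = H/(1+e₀)·[C_r·log₁₀(σ'_p/σ'_0) + C_c·log₁₀(σ'_f/σ'_p)]
    = 2.6/1.62 × [0.083×log₁₀(142/41.691) + 0.18×log₁₀(185.02/142)]
    = 1.6049 × [0.044176 + 0.020687] = 0.1041 m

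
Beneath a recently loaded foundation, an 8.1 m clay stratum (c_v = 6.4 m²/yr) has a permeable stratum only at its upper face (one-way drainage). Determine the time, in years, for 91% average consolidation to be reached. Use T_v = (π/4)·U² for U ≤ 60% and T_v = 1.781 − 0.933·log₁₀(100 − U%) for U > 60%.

t ≈ 9.13 years

Drainage path length: H_d = H = 8.1 m (single drainage).
U > 60%: T_v = 1.781 − 0.933·log₁₀(100 − 91) = 0.89069.
t = T_v·H_d²/c_v = 0.89069×8.1²/6.4 = 9.131 years.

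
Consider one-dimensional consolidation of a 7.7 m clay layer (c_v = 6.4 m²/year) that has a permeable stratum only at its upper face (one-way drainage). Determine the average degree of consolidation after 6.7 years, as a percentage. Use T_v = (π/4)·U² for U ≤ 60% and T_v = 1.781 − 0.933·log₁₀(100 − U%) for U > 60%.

U ≈ 86.4 %

Drainage path length: H_d = H = 7.7 m (single drainage).
T_v = c_v·t/H_d² = 6.4×6.7/7.7² = 0.72322.
T_v = 0.72322 corresponds to the U > 60% branch:
U = 1 − 10^((1.781 − T_v)/0.933)/100 = 0.8639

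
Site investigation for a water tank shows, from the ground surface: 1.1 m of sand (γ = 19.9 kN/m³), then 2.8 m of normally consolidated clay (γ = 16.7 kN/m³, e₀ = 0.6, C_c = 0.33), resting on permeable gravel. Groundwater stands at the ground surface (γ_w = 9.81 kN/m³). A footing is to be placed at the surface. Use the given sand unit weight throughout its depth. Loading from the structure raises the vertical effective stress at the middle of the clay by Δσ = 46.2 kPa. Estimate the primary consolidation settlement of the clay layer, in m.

Mid-depth of clay below the ground surface: z = 1.1 + 2.8/2 = 2.5 m.
Total vertical stress at mid-clay: σ_v = 19.9×1.1 + 16.7×1.4 = 45.27 kPa.
Pore pressure: u = 9.81×(2.5 − 0) = 24.525 kPa.
Initial effective stress: σ'_0 = σ_v − u = 45.27 − 24.525 = 20.745 kPa.
Final effective stress: σ'_f = σ'_0 + Δσ = 20.745 + 46.2 = 66.945 kPa.
Normally consolidated clay, so the full stress increment lies on the virgin compression line:
S_c = C_c·H/(1+e₀)·log₁₀(σ'_f/σ'_0) = 0.33×2.8/(1+0.6)×log₁₀(66.945/20.745)
    = 0.5775 × 0.5088 = 0.2938 m

S_c ≈ 0.294 m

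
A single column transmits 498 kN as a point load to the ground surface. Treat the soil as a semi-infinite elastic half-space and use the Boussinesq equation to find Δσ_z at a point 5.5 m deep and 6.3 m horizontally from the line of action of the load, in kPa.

Boussinesq vertical stress below a point load on an elastic half-space:
Δσ_z = 3P/(2πz²) · [1 + (r/z)²]^(−5/2)
r/z = 6.3/5.5 = 1.1455; [1+(r/z)²]^(−5/2) = 0.12303.
Δσ_z = 3×498/(2π×5.5²) × 0.12303 = 7.8604 × 0.12303 = 0.9671 kPa

Δσ_z ≈ 0.967 kPa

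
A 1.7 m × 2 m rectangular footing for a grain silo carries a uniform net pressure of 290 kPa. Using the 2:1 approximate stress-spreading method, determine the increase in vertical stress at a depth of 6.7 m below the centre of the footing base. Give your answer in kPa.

By the 2:1 method the load spreads at 1 horizontal : 2 vertical, so at depth z the loaded area has grown by z in each plan dimension:
Δσ = qBL/((B+z)(L+z)) = 290×1.7×2/((1.7+6.7)(2+6.7)) = 13.492 kPa

Δσ_z ≈ 13.5 kPa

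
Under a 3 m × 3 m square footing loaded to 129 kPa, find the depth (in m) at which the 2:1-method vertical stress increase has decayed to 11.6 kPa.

z ≈ 7 m

2:1 spreading — at depth z the loaded area has grown by z in each plan dimension:
qB²/(B+z)² = Δσ_z ⇒ z = B(√(q/Δσ_z) − 1) = 3×(√(129/11.6) − 1) = 7.004 m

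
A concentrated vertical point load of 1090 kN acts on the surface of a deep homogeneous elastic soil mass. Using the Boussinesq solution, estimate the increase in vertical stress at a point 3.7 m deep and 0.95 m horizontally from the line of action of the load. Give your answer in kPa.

Δσ_z ≈ 32.4 kPa

Boussinesq vertical stress below a point load on an elastic half-space:
Δσ_z = 3P/(2πz²) · [1 + (r/z)²]^(−5/2)
r/z = 0.95/3.7 = 0.25676; [1+(r/z)²]^(−5/2) = 0.85248.
Δσ_z = 3×1090/(2π×3.7²) × 0.85248 = 38.016 × 0.85248 = 32.41 kPa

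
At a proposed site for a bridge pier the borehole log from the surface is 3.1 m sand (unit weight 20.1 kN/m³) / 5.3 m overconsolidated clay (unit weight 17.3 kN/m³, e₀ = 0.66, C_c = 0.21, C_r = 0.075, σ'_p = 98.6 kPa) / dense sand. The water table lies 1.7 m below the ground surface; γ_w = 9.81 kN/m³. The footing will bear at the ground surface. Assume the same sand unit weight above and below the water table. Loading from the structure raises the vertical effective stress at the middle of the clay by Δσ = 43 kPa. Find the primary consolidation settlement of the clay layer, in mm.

S_c ≈ 73.6 mm

Mid-depth of clay below the ground surface: z = 3.1 + 5.3/2 = 5.75 m.
Total vertical stress at mid-clay: σ_v = 20.1×3.1 + 17.3×2.65 = 108.16 kPa.
Pore pressure: u = 9.81×(5.75 − 1.7) = 39.73 kPa.
Initial effective stress: σ'_0 = σ_v − u = 108.16 − 39.73 = 68.43 kPa.
Final effective stress: σ'_f = 68.43 + 43 = 111.43 kPa.
σ'_f = 111.43 > σ'_p = 98.6 kPa, so the stress path crosses the preconsolidation pressure — recompression up to σ'_p, then virgin compression beyond:
S_c = H/(1+e₀)·[C_r·log₁₀(σ'_p/σ'_0) + C_c·log₁₀(σ'_f/σ'_p)]
    = 5.3/1.66 × [0.075×log₁₀(98.6/68.43) + 0.21×log₁₀(111.43/98.6)]
    = 3.1928 × [0.011897 + 0.011156] = 0.0736 m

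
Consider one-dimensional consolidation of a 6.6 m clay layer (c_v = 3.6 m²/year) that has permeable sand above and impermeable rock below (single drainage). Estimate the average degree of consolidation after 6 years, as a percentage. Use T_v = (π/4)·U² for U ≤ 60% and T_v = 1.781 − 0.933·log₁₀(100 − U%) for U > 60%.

U ≈ 76.2 %

Drainage path length: H_d = H = 6.6 m (single drainage).
T_v = c_v·t/H_d² = 3.6×6/6.6² = 0.49587.
T_v = 0.49587 corresponds to the U > 60% branch:
U = 1 − 10^((1.781 − T_v)/0.933)/100 = 0.7615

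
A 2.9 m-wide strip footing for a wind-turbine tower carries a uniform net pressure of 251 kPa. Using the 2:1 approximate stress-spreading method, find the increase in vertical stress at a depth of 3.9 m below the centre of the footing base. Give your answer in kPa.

Δσ_z ≈ 107 kPa

By the 2:1 method the load spreads at 1 horizontal : 2 vertical, so at depth z the loaded area has grown by z in each plan dimension:
Δσ = qB/(B+z) = 251×2.9/(2.9+3.9) = 107.04 kPa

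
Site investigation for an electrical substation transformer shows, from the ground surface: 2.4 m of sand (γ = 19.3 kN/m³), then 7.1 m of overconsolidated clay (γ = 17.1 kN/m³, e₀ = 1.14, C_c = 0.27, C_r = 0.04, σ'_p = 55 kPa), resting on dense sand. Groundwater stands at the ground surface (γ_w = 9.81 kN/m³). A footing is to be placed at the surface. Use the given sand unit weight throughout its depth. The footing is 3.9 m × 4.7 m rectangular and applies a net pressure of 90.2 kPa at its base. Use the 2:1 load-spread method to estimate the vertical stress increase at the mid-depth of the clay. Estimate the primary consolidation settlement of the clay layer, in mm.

Mid-depth of clay below the ground surface: z = 2.4 + 7.1/2 = 5.95 m.
Total vertical stress at mid-clay: σ_v = 19.3×2.4 + 17.1×3.55 = 107.03 kPa.
Pore pressure: u = 9.81×(5.95 − 0) = 58.37 kPa.
Initial effective stress: σ'_0 = σ_v − u = 107.03 − 58.37 = 48.66 kPa.
Stress increase at mid-clay by the 2:1 spreading method:
Δσ = qBL/((B+z)(L+z)) = 90.2×3.9×4.7/((3.9+5.95)(4.7+5.95)) = 15.761 kPa
Final effective stress: σ'_f = 48.66 + 15.761 = 64.421 kPa.
σ'_f = 64.421 > σ'_p = 55 kPa, so the stress path crosses the preconsolidation pressure — recompression up to σ'_p, then virgin compression beyond:
S_c = H/(1+e₀)·[C_r·log₁₀(σ'_p/σ'_0) + C_c·log₁₀(σ'_f/σ'_p)]
    = 7.1/2.14 × [0.04×log₁₀(55/48.66) + 0.27×log₁₀(64.421/55)]
    = 3.3178 × [0.0021276 + 0.018539] = 0.06857 m

S_c ≈ 68.6 mm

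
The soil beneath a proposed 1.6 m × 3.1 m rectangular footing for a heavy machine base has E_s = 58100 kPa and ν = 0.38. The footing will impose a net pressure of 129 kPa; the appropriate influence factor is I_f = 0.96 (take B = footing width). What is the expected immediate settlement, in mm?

Immediate (elastic) settlement: S_e = q·B·(1−ν²)/E_s · I_f.
S_e = 129 × 1.6 × (1 − 0.38²) / 58100 × 0.96
    = 129 × 1.6 × 0.8556 / 58100 × 0.96
    = 0.002918 m = 2.918 mm

S_e ≈ 2.92 mm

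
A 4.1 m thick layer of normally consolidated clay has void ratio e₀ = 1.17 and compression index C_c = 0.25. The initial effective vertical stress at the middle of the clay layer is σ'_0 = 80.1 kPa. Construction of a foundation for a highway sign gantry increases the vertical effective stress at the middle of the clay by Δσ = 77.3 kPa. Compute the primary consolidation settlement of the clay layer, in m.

S_c ≈ 0.139 m

Final effective stress: σ'_f = σ'_0 + Δσ = 80.1 + 77.3 = 157.4 kPa.
Normally consolidated clay, so the full stress increment lies on the virgin compression line:
S_c = C_c·H/(1+e₀)·log₁₀(σ'_f/σ'_0) = 0.25×4.1/(1+1.17)×log₁₀(157.4/80.1)
    = 0.47235 × 0.29337 = 0.1386 m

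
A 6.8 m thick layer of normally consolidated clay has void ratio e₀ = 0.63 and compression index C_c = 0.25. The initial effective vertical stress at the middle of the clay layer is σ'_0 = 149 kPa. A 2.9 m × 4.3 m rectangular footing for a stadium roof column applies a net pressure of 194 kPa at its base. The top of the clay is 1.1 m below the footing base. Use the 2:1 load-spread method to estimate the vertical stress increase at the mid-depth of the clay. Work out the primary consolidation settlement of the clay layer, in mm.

S_c ≈ 101 mm

Mid-depth of clay below the footing base: z = 1.1 + 6.8/2 = 4.5 m.
Stress increase at mid-clay by the 2:1 spreading method:
Δσ = qBL/((B+z)(L+z)) = 194×2.9×4.3/((2.9+4.5)(4.3+4.5)) = 37.15 kPa
Final effective stress: σ'_f = σ'_0 + Δσ = 149 + 37.15 = 186.15 kPa.
Normally consolidated clay, so the full stress increment lies on the virgin compression line:
S_c = C_c·H/(1+e₀)·log₁₀(σ'_f/σ'_0) = 0.25×6.8/(1+0.63)×log₁₀(186.15/149)
    = 1.0429 × 0.096677 = 0.1008 m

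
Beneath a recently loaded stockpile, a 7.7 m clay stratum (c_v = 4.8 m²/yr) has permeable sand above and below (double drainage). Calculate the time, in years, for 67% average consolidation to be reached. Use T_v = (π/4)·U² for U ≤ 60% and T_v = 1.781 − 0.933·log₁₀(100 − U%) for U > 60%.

Drainage path length: H_d = H/2 = 3.85 m (double drainage).
U > 60%: T_v = 1.781 − 0.933·log₁₀(100 − 67) = 0.36423.
t = T_v·H_d²/c_v = 0.36423×3.85²/4.8 = 1.125 years.

t ≈ 1.12 years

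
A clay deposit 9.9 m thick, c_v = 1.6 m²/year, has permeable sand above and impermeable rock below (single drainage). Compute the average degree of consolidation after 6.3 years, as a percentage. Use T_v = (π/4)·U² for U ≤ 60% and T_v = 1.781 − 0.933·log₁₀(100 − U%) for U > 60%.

U ≈ 36.2 %

Drainage path length: H_d = H = 9.9 m (single drainage).
T_v = c_v·t/H_d² = 1.6×6.3/9.9² = 0.10285.
T_v = 0.10285 corresponds to the U ≤ 60% branch:
U = √(4T_v/π) = 0.3619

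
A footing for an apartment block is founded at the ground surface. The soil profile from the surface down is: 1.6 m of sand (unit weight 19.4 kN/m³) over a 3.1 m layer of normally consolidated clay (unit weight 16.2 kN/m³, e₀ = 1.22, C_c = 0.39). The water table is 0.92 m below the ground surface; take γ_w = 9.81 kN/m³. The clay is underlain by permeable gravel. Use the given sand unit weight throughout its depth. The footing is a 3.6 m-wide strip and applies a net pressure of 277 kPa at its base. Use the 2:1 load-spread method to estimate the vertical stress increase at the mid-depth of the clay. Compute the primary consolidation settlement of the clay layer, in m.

Mid-depth of clay below the ground surface: z = 1.6 + 3.1/2 = 3.15 m.
Total vertical stress at mid-clay: σ_v = 19.4×1.6 + 16.2×1.55 = 56.15 kPa.
Pore pressure: u = 9.81×(3.15 − 0.92) = 21.876 kPa.
Initial effective stress: σ'_0 = σ_v − u = 56.15 − 21.876 = 34.274 kPa.
Stress increase at mid-clay by the 2:1 spreading method:
Δσ = qB/(B+z) = 277×3.6/(3.6+3.15) = 147.73 kPa
Final effective stress: σ'_f = σ'_0 + Δσ = 34.274 + 147.73 = 182 kPa.
Normally consolidated clay, so the full stress increment lies on the virgin compression line:
S_c = C_c·H/(1+e₀)·log₁₀(σ'_f/σ'_0) = 0.39×3.1/(1+1.22)×log₁₀(182/34.274)
    = 0.54459 × 0.72511 = 0.3949 m

S_c ≈ 0.395 m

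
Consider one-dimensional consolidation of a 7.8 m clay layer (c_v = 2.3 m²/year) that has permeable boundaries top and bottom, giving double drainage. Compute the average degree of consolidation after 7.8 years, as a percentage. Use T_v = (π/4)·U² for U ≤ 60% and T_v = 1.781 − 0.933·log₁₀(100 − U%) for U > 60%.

Drainage path length: H_d = H/2 = 3.9 m (double drainage).
T_v = c_v·t/H_d² = 2.3×7.8/3.9² = 1.1795.
T_v = 1.1795 corresponds to the U > 60% branch:
U = 1 − 10^((1.781 − T_v)/0.933)/100 = 0.9559

U ≈ 95.6 %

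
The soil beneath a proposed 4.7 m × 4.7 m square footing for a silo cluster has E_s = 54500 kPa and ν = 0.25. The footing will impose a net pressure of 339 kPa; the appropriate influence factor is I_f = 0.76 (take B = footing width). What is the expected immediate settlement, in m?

S_e ≈ 0.0208 m

Immediate (elastic) settlement: S_e = q·B·(1−ν²)/E_s · I_f.
S_e = 339 × 4.7 × (1 − 0.25²) / 54500 × 0.76
    = 339 × 4.7 × 0.9375 / 54500 × 0.76
    = 0.02083 m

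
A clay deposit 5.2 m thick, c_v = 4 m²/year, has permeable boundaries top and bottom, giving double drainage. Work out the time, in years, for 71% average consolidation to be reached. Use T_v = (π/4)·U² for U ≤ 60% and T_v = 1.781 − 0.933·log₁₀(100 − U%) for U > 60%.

Drainage path length: H_d = H/2 = 2.6 m (double drainage).
U > 60%: T_v = 1.781 − 0.933·log₁₀(100 − 71) = 0.41658.
t = T_v·H_d²/c_v = 0.41658×2.6²/4 = 0.704 years.

t ≈ 0.704 years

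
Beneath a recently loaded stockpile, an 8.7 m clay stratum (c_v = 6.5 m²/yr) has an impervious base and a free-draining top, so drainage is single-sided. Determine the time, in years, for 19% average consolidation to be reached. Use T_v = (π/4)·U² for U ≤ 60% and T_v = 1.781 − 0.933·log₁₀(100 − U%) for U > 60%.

t ≈ 0.33 years

Drainage path length: H_d = H = 8.7 m (single drainage).
U ≤ 60%: T_v = (π/4)·U² = (π/4)×0.19² = 0.028353.
t = T_v·H_d²/c_v = 0.028353×8.7²/6.5 = 0.3302 years.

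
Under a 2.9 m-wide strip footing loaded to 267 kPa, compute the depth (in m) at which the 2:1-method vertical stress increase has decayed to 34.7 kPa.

2:1 spreading — at depth z the loaded area has grown by z in each plan dimension:
qB/(B+z) = Δσ_z ⇒ z = qB/Δσ_z − B = 267×2.9/34.7 − 2.9 = 19.41 m

z ≈ 19.4 m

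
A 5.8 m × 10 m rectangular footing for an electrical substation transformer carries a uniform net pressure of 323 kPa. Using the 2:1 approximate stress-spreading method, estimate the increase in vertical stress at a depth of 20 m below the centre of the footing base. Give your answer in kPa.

By the 2:1 method the load spreads at 1 horizontal : 2 vertical, so at depth z the loaded area has grown by z in each plan dimension:
Δσ = qBL/((B+z)(L+z)) = 323×5.8×10/((5.8+20)(10+20)) = 24.204 kPa

Δσ_z ≈ 24.2 kPa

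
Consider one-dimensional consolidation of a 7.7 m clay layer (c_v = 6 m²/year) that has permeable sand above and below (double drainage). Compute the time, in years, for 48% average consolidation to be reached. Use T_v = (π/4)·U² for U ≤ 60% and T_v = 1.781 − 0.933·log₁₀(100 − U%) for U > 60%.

t ≈ 0.447 years

Drainage path length: H_d = H/2 = 3.85 m (double drainage).
U ≤ 60%: T_v = (π/4)·U² = (π/4)×0.48² = 0.18096.
t = T_v·H_d²/c_v = 0.18096×3.85²/6 = 0.447 years.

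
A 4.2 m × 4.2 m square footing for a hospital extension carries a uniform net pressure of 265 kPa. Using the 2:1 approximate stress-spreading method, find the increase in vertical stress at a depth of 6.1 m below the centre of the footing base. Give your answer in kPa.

By the 2:1 method the load spreads at 1 horizontal : 2 vertical, so at depth z the loaded area has grown by z in each plan dimension:
Δσ = qBL/((B+z)(L+z)) = 265×4.2×4.2/((4.2+6.1)(4.2+6.1)) = 44.063 kPa

Δσ_z ≈ 44.1 kPa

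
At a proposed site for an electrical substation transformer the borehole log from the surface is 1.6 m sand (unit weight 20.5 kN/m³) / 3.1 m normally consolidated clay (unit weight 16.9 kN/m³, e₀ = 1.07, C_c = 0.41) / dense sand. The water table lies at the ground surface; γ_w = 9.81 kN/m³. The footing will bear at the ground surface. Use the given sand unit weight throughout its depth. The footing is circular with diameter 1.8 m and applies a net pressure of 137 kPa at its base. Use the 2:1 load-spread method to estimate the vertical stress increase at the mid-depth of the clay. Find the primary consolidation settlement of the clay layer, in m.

Mid-depth of clay below the ground surface: z = 1.6 + 3.1/2 = 3.15 m.
Total vertical stress at mid-clay: σ_v = 20.5×1.6 + 16.9×1.55 = 58.995 kPa.
Pore pressure: u = 9.81×(3.15 − 0) = 30.902 kPa.
Initial effective stress: σ'_0 = σ_v − u = 58.995 − 30.902 = 28.093 kPa.
Stress increase at mid-clay by the 2:1 spreading method:
Δσ ≈ qD²/(D+z)² = 137×1.8²/(1.8+3.15)² = 18.116 kPa
Final effective stress: σ'_f = σ'_0 + Δσ = 28.093 + 18.116 = 46.209 kPa.
Normally consolidated clay, so the full stress increment lies on the virgin compression line:
S_c = C_c·H/(1+e₀)·log₁₀(σ'_f/σ'_0) = 0.41×3.1/(1+1.07)×log₁₀(46.209/28.093)
    = 0.61401 × 0.21613 = 0.1327 m

S_c ≈ 0.133 m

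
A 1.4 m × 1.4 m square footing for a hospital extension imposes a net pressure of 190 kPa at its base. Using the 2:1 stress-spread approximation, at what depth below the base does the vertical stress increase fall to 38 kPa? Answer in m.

z ≈ 1.73 m

2:1 spreading — at depth z the loaded area has grown by z in each plan dimension:
qB²/(B+z)² = Δσ_z ⇒ z = B(√(q/Δσ_z) − 1) = 1.4×(√(190/38) − 1) = 1.73 m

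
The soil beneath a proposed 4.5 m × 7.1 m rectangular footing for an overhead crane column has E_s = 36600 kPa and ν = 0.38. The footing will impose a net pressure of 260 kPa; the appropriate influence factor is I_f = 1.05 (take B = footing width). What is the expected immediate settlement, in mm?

Immediate (elastic) settlement: S_e = q·B·(1−ν²)/E_s · I_f.
S_e = 260 × 4.5 × (1 − 0.38²) / 36600 × 1.05
    = 260 × 4.5 × 0.8556 / 36600 × 1.05
    = 0.02872 m = 28.72 mm

S_e ≈ 28.7 mm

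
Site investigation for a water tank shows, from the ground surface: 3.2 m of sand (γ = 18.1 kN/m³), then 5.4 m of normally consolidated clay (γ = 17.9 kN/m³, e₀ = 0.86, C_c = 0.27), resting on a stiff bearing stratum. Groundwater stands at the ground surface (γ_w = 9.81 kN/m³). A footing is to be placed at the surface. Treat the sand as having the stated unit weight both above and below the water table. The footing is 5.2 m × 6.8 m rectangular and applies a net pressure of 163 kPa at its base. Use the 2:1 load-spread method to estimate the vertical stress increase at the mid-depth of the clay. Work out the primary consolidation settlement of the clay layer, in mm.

Mid-depth of clay below the ground surface: z = 3.2 + 5.4/2 = 5.9 m.
Total vertical stress at mid-clay: σ_v = 18.1×3.2 + 17.9×2.7 = 106.25 kPa.
Pore pressure: u = 9.81×(5.9 − 0) = 57.879 kPa.
Initial effective stress: σ'_0 = σ_v − u = 106.25 − 57.879 = 48.371 kPa.
Stress increase at mid-clay by the 2:1 spreading method:
Δσ = qBL/((B+z)(L+z)) = 163×5.2×6.8/((5.2+5.9)(6.8+5.9)) = 40.886 kPa
Final effective stress: σ'_f = σ'_0 + Δσ = 48.371 + 40.886 = 89.257 kPa.
Normally consolidated clay, so the full stress increment lies on the virgin compression line:
S_c = C_c·H/(1+e₀)·log₁₀(σ'_f/σ'_0) = 0.27×5.4/(1+0.86)×log₁₀(89.257/48.371)
    = 0.78387 × 0.26606 = 0.2086 m

S_c ≈ 209 mm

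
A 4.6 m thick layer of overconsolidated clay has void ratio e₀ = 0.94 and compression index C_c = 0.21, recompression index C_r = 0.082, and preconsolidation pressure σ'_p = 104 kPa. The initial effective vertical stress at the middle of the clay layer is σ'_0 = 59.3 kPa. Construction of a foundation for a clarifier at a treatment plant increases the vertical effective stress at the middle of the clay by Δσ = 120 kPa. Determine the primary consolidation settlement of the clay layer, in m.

Final effective stress: σ'_f = 59.3 + 120 = 179.3 kPa.
σ'_f = 179.3 > σ'_p = 104 kPa, so the stress path crosses the preconsolidation pressure — recompression up to σ'_p, then virgin compression beyond:
S_c = H/(1+e₀)·[C_r·log₁₀(σ'_p/σ'_0) + C_c·log₁₀(σ'_f/σ'_p)]
    = 4.6/1.94 × [0.082×log₁₀(104/59.3) + 0.21×log₁₀(179.3/104)]
    = 2.3711 × [0.020006 + 0.049675] = 0.1652 m

S_c ≈ 0.165 m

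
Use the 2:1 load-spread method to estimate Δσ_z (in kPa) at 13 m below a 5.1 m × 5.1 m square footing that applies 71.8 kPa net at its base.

Δσ_z ≈ 5.7 kPa

By the 2:1 method the load spreads at 1 horizontal : 2 vertical, so at depth z the loaded area has grown by z in each plan dimension:
Δσ = qBL/((B+z)(L+z)) = 71.8×5.1×5.1/((5.1+13)(5.1+13)) = 5.7004 kPa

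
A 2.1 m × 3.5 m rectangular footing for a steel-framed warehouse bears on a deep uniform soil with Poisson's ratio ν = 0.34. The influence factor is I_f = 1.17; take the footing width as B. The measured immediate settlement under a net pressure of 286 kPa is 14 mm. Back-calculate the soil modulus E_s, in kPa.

E_s ≈ 44400 kPa

S_e = q·B·(1−ν²)/E_s · I_f  ⇒  E_s = q·B·(1−ν²)·I_f / S_e.
E_s = 286 × 2.1 × 0.8844 × 1.17 / 0.014 = 44390 kPa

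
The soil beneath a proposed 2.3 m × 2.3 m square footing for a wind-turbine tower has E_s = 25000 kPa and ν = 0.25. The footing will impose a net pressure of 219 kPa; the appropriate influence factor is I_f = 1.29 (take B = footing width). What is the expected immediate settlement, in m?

Immediate (elastic) settlement: S_e = q·B·(1−ν²)/E_s · I_f.
S_e = 219 × 2.3 × (1 − 0.25²) / 25000 × 1.29
    = 219 × 2.3 × 0.9375 / 25000 × 1.29
    = 0.02437 m

S_e ≈ 0.0244 m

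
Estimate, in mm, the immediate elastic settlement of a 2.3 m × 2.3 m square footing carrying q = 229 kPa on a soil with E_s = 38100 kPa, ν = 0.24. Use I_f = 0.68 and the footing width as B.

S_e ≈ 8.86 mm

Immediate (elastic) settlement: S_e = q·B·(1−ν²)/E_s · I_f.
S_e = 229 × 2.3 × (1 − 0.24²) / 38100 × 0.68
    = 229 × 2.3 × 0.9424 / 38100 × 0.68
    = 0.008859 m = 8.859 mm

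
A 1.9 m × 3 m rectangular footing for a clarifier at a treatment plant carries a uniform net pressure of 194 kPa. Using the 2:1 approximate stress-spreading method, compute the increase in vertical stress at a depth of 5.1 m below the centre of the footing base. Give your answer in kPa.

Δσ_z ≈ 19.5 kPa

By the 2:1 method the load spreads at 1 horizontal : 2 vertical, so at depth z the loaded area has grown by z in each plan dimension:
Δσ = qBL/((B+z)(L+z)) = 194×1.9×3/((1.9+5.1)(3+5.1)) = 19.503 kPa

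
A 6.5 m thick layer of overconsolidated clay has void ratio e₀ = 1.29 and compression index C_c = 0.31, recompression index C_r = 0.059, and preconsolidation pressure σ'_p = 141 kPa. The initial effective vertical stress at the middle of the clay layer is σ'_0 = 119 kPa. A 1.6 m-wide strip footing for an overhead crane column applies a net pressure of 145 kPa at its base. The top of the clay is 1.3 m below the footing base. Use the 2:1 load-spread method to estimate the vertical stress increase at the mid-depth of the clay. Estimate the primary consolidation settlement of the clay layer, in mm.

Mid-depth of clay below the footing base: z = 1.3 + 6.5/2 = 4.55 m.
Stress increase at mid-clay by the 2:1 spreading method:
Δσ = qB/(B+z) = 145×1.6/(1.6+4.55) = 37.724 kPa
Final effective stress: σ'_f = 119 + 37.724 = 156.72 kPa.
σ'_f = 156.72 > σ'_p = 141 kPa, so the stress path crosses the preconsolidation pressure — recompression up to σ'_p, then virgin compression beyond:
S_c = H/(1+e₀)·[C_r·log₁₀(σ'_p/σ'_0) + C_c·log₁₀(σ'_f/σ'_p)]
    = 6.5/2.29 × [0.059×log₁₀(141/119) + 0.31×log₁₀(156.72/141)]
    = 2.8384 × [0.0043467 + 0.014231] = 0.05273 m

S_c ≈ 52.7 mm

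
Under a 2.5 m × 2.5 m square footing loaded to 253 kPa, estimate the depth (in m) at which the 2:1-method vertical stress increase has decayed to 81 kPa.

z ≈ 1.92 m

2:1 spreading — at depth z the loaded area has grown by z in each plan dimension:
qB²/(B+z)² = Δσ_z ⇒ z = B(√(q/Δσ_z) − 1) = 2.5×(√(253/81) − 1) = 1.918 m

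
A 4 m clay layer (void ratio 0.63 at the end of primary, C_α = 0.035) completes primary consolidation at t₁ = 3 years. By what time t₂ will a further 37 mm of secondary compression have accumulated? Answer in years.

S_s = C_α·H/(1+e_p)·log₁₀(t₂/t₁) ⇒ log₁₀(t₂/t₁) = S_s·(1+e_p)/(C_α·H).
log₁₀(t₂/t₁) = 0.037 × (1+0.63) / (0.035×4) = 0.4308
t₂ = t₁ × 10^0.4308 = 3 × 2.696 = 8.089 years

t₂ ≈ 8.09 years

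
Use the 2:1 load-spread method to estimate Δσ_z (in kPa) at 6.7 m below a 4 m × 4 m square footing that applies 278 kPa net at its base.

By the 2:1 method the load spreads at 1 horizontal : 2 vertical, so at depth z the loaded area has grown by z in each plan dimension:
Δσ = qBL/((B+z)(L+z)) = 278×4×4/((4+6.7)(4+6.7)) = 38.851 kPa

Δσ_z ≈ 38.9 kPa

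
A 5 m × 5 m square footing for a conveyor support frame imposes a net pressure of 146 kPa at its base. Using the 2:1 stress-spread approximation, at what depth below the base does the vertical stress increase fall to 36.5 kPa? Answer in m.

2:1 spreading — at depth z the loaded area has grown by z in each plan dimension:
qB²/(B+z)² = Δσ_z ⇒ z = B(√(q/Δσ_z) − 1) = 5×(√(146/36.5) − 1) = 5 m

z ≈ 5 m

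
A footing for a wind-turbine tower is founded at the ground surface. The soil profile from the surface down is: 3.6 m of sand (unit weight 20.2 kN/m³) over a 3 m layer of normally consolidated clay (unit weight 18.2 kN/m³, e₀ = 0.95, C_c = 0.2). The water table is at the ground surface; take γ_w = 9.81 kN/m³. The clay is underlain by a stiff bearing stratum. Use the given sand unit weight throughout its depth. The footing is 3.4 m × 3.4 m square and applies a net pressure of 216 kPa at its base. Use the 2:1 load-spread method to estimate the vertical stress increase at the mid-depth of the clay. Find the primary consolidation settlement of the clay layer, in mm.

S_c ≈ 70.2 mm

Mid-depth of clay below the ground surface: z = 3.6 + 3/2 = 5.1 m.
Total vertical stress at mid-clay: σ_v = 20.2×3.6 + 18.2×1.5 = 100.02 kPa.
Pore pressure: u = 9.81×(5.1 − 0) = 50.031 kPa.
Initial effective stress: σ'_0 = σ_v − u = 100.02 − 50.031 = 49.989 kPa.
Stress increase at mid-clay by the 2:1 spreading method:
Δσ = qBL/((B+z)(L+z)) = 216×3.4×3.4/((3.4+5.1)(3.4+5.1)) = 34.56 kPa
Final effective stress: σ'_f = σ'_0 + Δσ = 49.989 + 34.56 = 84.549 kPa.
Normally consolidated clay, so the full stress increment lies on the virgin compression line:
S_c = C_c·H/(1+e₀)·log₁₀(σ'_f/σ'_0) = 0.2×3/(1+0.95)×log₁₀(84.549/49.989)
    = 0.30769 × 0.22823 = 0.07022 m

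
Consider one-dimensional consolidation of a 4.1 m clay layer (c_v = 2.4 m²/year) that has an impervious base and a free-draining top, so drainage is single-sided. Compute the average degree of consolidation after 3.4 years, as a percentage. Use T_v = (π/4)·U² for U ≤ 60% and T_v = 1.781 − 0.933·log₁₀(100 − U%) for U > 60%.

U ≈ 75.5 %

Drainage path length: H_d = H = 4.1 m (single drainage).
T_v = c_v·t/H_d² = 2.4×3.4/4.1² = 0.48543.
T_v = 0.48543 corresponds to the U > 60% branch:
U = 1 − 10^((1.781 − T_v)/0.933)/100 = 0.7553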